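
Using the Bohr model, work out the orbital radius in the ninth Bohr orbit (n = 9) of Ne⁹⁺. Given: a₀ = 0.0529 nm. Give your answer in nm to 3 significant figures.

0.428 nm

r_n = n²a₀/Z = 9² × 0.0529 / 10
    = 81 × 0.0529 / 10 = 0.428 nm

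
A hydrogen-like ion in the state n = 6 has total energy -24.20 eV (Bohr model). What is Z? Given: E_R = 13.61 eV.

E_n = −E_R Z²/n² ⇒ Z² = −E_n n²/E_R = 24.20 × 6² / 13.61 ≈ 64.01
Z = 8

8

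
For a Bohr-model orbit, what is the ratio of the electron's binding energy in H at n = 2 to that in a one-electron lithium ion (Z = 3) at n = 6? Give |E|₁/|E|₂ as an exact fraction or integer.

1

|E| ∝ Z^2 · n^-2
|E|₁/|E|₂ = (1/3)^2 · (2/6)^-2 = 1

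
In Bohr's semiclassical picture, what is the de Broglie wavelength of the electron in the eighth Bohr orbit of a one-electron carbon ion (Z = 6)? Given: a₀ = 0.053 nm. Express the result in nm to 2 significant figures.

The Bohr quantisation condition is nλ = 2πr_n.
r_n = n²a₀/Z = 0.57 nm
λ = 2πr_n/n = 2π·0.57/8 = 0.44 nm

0.44 nm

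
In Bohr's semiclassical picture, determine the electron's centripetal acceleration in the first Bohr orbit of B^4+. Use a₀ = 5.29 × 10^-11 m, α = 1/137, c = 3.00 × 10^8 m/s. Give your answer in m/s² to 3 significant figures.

r = n²a₀/Z = 1.06 × 10^-11 m, v = Zαc/n = 1.09 × 10^7 m/s
a = v²/r = (1.09 × 10^7)² / 1.06 × 10^-11 = 1.13 × 10^25 m/s²

1.13 × 10^25 m/s²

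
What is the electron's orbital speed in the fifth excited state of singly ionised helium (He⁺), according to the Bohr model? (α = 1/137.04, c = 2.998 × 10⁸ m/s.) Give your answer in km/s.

v_n = Zαc/n = 2 × 0.007297 × 2.998 × 10⁸ / 6
    = 729.2 km/s

729.2 km/s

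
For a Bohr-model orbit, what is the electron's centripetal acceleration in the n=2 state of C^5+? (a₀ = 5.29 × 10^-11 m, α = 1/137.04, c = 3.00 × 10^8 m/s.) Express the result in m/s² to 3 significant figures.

r = n²a₀/Z = 3.53 × 10^-11 m, v = Zαc/n = 6.57 × 10^6 m/s
a = v²/r = (6.57 × 10^6)² / 3.53 × 10^-11 = 1.22 × 10^24 m/s²

1.22 × 10^24 m/s²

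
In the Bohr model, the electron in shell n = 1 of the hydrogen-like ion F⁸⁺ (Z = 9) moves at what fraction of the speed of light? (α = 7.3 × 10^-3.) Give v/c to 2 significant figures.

v_n = Zαc/n, so v/c = Zα/n = 9 × 0.0073 / 1 = 0.066

0.066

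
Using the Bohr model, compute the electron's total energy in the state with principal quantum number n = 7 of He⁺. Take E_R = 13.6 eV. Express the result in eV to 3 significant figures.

-1.11 eV

E_n = −E_R·Z²/n² = −13.6 × 2²/7² = -1.11 eV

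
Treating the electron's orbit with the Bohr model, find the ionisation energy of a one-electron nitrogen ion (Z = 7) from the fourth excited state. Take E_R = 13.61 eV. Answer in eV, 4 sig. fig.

26.68 eV

E_n = −E_R·Z²/n² = −13.61 × 7²/5² eV = -26.68 eV
Ionisation energy = −E_n = 26.68 eV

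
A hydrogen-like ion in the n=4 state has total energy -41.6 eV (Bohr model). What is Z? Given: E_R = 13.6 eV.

7

E_n = −E_R Z²/n² ⇒ Z² = −E_n n²/E_R = 41.6 × 4² / 13.6 ≈ 48.94
Z = 7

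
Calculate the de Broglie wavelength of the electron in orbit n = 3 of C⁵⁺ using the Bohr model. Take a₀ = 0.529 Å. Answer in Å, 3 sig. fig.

1.66 Å

The Bohr quantisation condition is nλ = 2πr_n.
r_n = n²a₀/Z = 0.793 Å
λ = 2πr_n/n = 2π·0.793/3 = 1.66 Å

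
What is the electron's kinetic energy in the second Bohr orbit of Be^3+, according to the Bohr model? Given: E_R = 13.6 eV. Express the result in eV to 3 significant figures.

For a Coulomb orbit the virial theorem gives K = −E_n.
E_n = −E_R·Z²/n², so K = E_R·Z²/n² = 13.6 × 4²/2² = 54.4 eV

54.4 eV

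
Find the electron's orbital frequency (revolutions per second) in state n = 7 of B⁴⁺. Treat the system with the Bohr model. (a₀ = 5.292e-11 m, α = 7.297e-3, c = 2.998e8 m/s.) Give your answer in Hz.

4.795e14 Hz

r = n²a₀/Z = 5.186e-10 m, v = Zαc/n = 1.563e6 m/s
f = v/(2πr) = 4.795e14 Hz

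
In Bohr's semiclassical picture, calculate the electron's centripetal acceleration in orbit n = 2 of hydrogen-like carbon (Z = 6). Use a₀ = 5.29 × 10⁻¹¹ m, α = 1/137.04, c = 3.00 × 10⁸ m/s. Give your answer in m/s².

r = n²a₀/Z = 3.53 × 10⁻¹¹ m, v = Zαc/n = 6.57 × 10⁶ m/s
a = v²/r = (6.57 × 10⁶)² / 3.53 × 10⁻¹¹ = 1.22 × 10²⁴ m/s²

1.22 × 10²⁴ m/s²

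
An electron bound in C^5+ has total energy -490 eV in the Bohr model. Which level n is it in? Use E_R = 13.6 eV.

1

E_n = −E_R Z²/n² ⇒ n² = E_R Z²/(−E_n) = 13.6 × 6² / 490 ≈ 1.00
n = 1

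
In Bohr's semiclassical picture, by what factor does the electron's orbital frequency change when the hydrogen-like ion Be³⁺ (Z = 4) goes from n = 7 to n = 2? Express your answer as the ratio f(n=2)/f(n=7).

343/8

f ∝ Z^2 · n^-3; with Z fixed, f ∝ n^-3.
f(n=2)/f(n=7) = (2/7)^-3 = 343/8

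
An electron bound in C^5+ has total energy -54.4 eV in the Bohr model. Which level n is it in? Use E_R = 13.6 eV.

3

E_n = −E_R Z²/n² ⇒ n² = E_R Z²/(−E_n) = 13.6 × 6² / 54.4 ≈ 9.00
n = 3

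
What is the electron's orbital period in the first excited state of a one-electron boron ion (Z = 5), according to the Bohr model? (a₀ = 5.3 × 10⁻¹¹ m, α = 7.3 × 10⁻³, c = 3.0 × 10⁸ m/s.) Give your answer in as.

r = n²a₀/Z = 2²·5.3 × 10⁻¹¹/5 = 4.2 × 10⁻¹¹ m
v = Zαc/n = 5·0.0073·3.0 × 10⁸/2 = 5.5 × 10⁶ m/s
T = 2πr/v = 4.9 × 10⁻¹⁷ s = 49 as

49 as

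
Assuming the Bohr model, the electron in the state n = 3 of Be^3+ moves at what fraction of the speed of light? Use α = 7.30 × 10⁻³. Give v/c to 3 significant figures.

v_n = Zαc/n, so v/c = Zα/n = 4 × 0.00730 / 3 = 0.00973

0.00973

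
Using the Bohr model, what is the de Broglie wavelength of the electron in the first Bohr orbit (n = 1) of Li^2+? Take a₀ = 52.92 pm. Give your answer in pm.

The Bohr quantisation condition is nλ = 2πr_n.
r_n = n²a₀/Z = 17.64 pm
λ = 2πr_n/n = 2π·17.64/1 = 110.8 pm

110.8 pm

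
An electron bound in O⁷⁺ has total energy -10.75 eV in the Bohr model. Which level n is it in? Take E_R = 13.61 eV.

9

E_n = −E_R Z²/n² ⇒ n² = E_R Z²/(−E_n) = 13.61 × 8² / 10.75 ≈ 81.03
n = 9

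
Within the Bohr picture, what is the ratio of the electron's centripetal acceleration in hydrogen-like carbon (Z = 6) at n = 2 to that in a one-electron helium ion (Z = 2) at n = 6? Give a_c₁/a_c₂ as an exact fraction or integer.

2187

a_c ∝ Z^3 · n^-4
a_c₁/a_c₂ = (6/2)^3 · (2/6)^-4 = 2187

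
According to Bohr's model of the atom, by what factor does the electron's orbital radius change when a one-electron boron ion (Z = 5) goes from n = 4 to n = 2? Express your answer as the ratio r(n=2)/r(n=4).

r ∝ Z^-1 · n^2; with Z fixed, r ∝ n^2.
r(n=2)/r(n=4) = (2/4)^2 = 1/4

1/4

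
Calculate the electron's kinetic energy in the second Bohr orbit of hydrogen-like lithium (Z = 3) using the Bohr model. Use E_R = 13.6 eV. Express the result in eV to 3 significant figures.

30.6 eV

For a Coulomb orbit the virial theorem gives K = −E_n.
E_n = −E_R·Z²/n², so K = E_R·Z²/n² = 13.6 × 3²/2² = 30.6 eV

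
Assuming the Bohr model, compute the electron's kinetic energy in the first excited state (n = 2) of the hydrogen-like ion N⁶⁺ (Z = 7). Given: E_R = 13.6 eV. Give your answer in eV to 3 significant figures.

167 eV

For a Coulomb orbit the virial theorem gives K = −E_n.
E_n = −E_R·Z²/n², so K = E_R·Z²/n² = 13.6 × 7²/2² = 167 eV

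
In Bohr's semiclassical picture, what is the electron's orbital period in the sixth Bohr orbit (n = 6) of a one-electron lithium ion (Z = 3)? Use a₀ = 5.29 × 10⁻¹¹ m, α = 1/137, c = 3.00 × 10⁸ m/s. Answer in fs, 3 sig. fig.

3.64 fs

r = n²a₀/Z = 6²·5.29 × 10⁻¹¹/3 = 6.35 × 10⁻¹⁰ m
v = Zαc/n = 3·0.00730·3.00 × 10⁸/6 = 1.09 × 10⁶ m/s
T = 2πr/v = 3.64 × 10⁻¹⁵ s = 3.64 fs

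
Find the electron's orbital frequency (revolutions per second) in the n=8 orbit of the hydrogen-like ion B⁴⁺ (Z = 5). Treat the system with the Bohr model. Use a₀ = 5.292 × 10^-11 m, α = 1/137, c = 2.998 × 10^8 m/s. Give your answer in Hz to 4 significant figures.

r = n²a₀/Z = 6.774 × 10^-10 m, v = Zαc/n = 1.368 × 10^6 m/s
f = v/(2πr) = 3.214 × 10^14 Hz

3.214 × 10^14 Hz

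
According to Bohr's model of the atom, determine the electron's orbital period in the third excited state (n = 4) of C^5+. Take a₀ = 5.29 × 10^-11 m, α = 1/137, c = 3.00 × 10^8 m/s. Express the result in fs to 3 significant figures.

0.270 fs

r = n²a₀/Z = 4²·5.29 × 10^-11/6 = 1.41 × 10^-10 m
v = Zαc/n = 6·0.00730·3.00 × 10^8/4 = 3.28 × 10^6 m/s
T = 2πr/v = 2.70 × 10^-16 s = 0.270 fs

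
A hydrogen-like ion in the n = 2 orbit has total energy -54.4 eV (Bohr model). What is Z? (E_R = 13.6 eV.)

E_n = −E_R Z²/n² ⇒ Z² = −E_n n²/E_R = 54.4 × 2² / 13.6 ≈ 16.00
Z = 4

4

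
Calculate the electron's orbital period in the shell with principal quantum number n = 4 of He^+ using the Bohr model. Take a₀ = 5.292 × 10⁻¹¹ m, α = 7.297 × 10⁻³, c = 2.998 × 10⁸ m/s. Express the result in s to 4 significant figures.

2.432 × 10⁻¹⁵ s

r = n²a₀/Z = 4²·5.292 × 10⁻¹¹/2 = 4.234 × 10⁻¹⁰ m
v = Zαc/n = 2·0.007297·2.998 × 10⁸/4 = 1.094 × 10⁶ m/s
T = 2πr/v = 2.432 × 10⁻¹⁵ s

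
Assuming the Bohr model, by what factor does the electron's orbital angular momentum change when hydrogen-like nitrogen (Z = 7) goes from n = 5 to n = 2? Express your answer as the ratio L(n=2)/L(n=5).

2/5

L = nℏ depends only on n, so L ∝ n.
L(n=2)/L(n=5) = (2/5)^1 = 2/5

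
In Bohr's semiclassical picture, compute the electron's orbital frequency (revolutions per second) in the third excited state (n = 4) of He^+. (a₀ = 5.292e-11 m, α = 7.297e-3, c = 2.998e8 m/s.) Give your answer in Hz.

4.112e14 Hz

r = n²a₀/Z = 4.234e-10 m, v = Zαc/n = 1.094e6 m/s
f = v/(2πr) = 4.112e14 Hz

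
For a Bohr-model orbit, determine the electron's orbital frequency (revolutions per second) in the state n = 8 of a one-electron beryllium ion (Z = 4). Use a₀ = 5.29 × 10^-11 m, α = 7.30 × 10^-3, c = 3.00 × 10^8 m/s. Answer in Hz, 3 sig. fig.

2.06 × 10^14 Hz

r = n²a₀/Z = 8.46 × 10^-10 m, v = Zαc/n = 1.09 × 10^6 m/s
f = v/(2πr) = 2.06 × 10^14 Hz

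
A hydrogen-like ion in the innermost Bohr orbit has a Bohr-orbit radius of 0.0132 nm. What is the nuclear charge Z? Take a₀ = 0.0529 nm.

r_n = n²a₀/Z ⇒ Z = n²a₀/r = 1² × 0.0529 / 0.0132 ≈ 4.01
Z = 4

4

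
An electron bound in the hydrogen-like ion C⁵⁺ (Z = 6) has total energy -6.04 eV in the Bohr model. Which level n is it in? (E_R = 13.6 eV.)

E_n = −E_R Z²/n² ⇒ n² = E_R Z²/(−E_n) = 13.6 × 6² / 6.04 ≈ 81.06
n = 9

9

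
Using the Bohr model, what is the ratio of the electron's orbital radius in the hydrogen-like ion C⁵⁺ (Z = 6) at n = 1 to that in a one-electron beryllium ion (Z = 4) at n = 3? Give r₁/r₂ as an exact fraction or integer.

2/27

r ∝ Z^-1 · n^2
r₁/r₂ = (6/4)^-1 · (1/3)^2 = 2/27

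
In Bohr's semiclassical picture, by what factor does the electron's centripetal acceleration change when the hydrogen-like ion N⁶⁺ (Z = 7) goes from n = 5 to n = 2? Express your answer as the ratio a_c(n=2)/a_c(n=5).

a_c ∝ Z^3 · n^-4; with Z fixed, a_c ∝ n^-4.
a_c(n=2)/a_c(n=5) = (2/5)^-4 = 625/16

625/16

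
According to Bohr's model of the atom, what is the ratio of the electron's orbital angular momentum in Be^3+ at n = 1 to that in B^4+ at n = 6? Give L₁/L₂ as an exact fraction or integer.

L = nℏ is independent of Z.
L₁/L₂ = n₁/n₂ = 1/6 = 1/6

1/6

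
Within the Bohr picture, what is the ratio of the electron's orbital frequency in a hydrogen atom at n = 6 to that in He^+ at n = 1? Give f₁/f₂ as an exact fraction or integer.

f ∝ Z^2 · n^-3
f₁/f₂ = (1/2)^2 · (6/1)^-3 = 1/864

1/864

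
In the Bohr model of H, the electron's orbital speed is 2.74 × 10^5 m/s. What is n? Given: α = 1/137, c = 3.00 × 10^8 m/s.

8

v_n = Zαc/n ⇒ n = Zαc/v = 1 × 0.00730 × 3.00 × 10^8 / 2.74 × 10^5 ≈ 7.99
n = 8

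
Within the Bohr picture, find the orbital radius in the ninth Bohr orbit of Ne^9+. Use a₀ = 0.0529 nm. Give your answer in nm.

0.428 nm

r_n = n²a₀/Z = 9² × 0.0529 / 10
    = 81 × 0.0529 / 10 = 0.428 nm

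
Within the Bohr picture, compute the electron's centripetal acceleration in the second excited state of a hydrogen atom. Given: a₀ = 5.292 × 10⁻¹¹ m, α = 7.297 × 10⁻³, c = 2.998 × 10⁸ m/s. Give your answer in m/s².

1.116 × 10²¹ m/s²

r = n²a₀/Z = 4.763 × 10⁻¹⁰ m, v = Zαc/n = 7.292 × 10⁵ m/s
a = v²/r = (7.292 × 10⁵)² / 4.763 × 10⁻¹⁰ = 1.116 × 10²¹ m/s²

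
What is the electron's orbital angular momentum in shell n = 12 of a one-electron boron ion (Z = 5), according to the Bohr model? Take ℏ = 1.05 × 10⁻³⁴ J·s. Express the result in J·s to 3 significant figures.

1.26 × 10⁻³³ J·s

L_n = nℏ = 12 × 1.05 × 10⁻³⁴ = 1.26 × 10⁻³³ J·s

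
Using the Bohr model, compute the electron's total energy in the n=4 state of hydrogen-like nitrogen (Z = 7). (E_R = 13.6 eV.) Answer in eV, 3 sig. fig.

-41.6 eV

E_n = −E_R·Z²/n² = −13.6 × 7²/4² = -41.6 eV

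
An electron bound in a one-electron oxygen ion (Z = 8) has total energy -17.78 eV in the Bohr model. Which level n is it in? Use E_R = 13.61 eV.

7

E_n = −E_R Z²/n² ⇒ n² = E_R Z²/(−E_n) = 13.61 × 8² / 17.78 ≈ 48.99
n = 7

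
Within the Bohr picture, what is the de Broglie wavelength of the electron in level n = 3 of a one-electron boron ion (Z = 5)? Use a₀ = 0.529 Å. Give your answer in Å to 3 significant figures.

1.99 Å

The Bohr quantisation condition is nλ = 2πr_n.
r_n = n²a₀/Z = 0.952 Å
λ = 2πr_n/n = 2π·0.952/3 = 1.99 Å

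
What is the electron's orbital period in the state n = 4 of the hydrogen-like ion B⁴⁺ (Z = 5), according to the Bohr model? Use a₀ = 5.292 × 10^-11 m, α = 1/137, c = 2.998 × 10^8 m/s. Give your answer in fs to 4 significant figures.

0.3890 fs

r = n²a₀/Z = 4²·5.292 × 10^-11/5 = 1.693 × 10^-10 m
v = Zαc/n = 5·0.007299·2.998 × 10^8/4 = 2.735 × 10^6 m/s
T = 2πr/v = 3.890 × 10^-16 s = 0.3890 fs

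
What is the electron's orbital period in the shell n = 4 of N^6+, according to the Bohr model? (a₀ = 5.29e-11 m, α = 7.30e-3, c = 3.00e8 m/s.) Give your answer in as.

198 as

r = n²a₀/Z = 4²·5.29e-11/7 = 1.21e-10 m
v = Zαc/n = 7·0.00730·3.00e8/4 = 3.83e6 m/s
T = 2πr/v = 1.98e-16 s = 198 as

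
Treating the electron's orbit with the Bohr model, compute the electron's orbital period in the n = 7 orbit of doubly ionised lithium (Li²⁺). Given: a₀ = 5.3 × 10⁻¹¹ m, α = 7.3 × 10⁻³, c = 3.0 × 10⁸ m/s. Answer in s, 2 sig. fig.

r = n²a₀/Z = 7²·5.3 × 10⁻¹¹/3 = 8.7 × 10⁻¹⁰ m
v = Zαc/n = 3·0.0073·3.0 × 10⁸/7 = 9.4 × 10⁵ m/s
T = 2πr/v = 5.8 × 10⁻¹⁵ s

5.8 × 10⁻¹⁵ s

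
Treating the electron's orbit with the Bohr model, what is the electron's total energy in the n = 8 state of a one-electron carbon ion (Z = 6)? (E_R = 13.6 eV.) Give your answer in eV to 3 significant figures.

-7.65 eV

E_n = −E_R·Z²/n² = −13.6 × 6²/8² = -7.65 eV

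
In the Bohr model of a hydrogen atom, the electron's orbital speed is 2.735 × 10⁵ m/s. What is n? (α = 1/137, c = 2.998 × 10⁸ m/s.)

8

v_n = Zαc/n ⇒ n = Zαc/v = 1 × 0.007299 × 2.998 × 10⁸ / 2.735 × 10⁵ ≈ 8.00
n = 8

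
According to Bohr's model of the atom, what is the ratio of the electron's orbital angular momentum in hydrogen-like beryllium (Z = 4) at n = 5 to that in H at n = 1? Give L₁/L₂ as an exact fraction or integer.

5

L = nℏ is independent of Z.
L₁/L₂ = n₁/n₂ = 5/1 = 5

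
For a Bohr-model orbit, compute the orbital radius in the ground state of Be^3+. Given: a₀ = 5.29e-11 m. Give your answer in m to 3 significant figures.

1.32e-11 m

r_n = n²a₀/Z = 1² × 5.29e-11 / 4
    = 1 × 5.29e-11 / 4 = 1.32e-11 m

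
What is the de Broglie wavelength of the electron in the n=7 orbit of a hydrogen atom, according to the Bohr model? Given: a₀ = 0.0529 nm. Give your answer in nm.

The Bohr quantisation condition is nλ = 2πr_n.
r_n = n²a₀/Z = 2.59 nm
λ = 2πr_n/n = 2π·2.59/7 = 2.33 nm

2.33 nm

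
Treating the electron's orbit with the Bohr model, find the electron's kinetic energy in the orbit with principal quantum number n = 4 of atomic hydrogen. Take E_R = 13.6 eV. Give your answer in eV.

0.850 eV

For a Coulomb orbit the virial theorem gives K = −E_n.
E_n = −E_R·Z²/n², so K = E_R·Z²/n² = 13.6 × 1²/4² = 0.850 eV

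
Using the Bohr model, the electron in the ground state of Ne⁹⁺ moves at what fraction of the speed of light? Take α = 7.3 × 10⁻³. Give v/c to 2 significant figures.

0.073

v_n = Zαc/n, so v/c = Zα/n = 10 × 0.0073 / 1 = 0.073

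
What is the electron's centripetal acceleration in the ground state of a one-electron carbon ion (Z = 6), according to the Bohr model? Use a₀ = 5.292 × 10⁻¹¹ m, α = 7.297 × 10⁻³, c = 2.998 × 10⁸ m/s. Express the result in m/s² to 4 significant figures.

1.953 × 10²⁵ m/s²

r = n²a₀/Z = 8.820 × 10⁻¹² m, v = Zαc/n = 1.313 × 10⁷ m/s
a = v²/r = (1.313 × 10⁷)² / 8.820 × 10⁻¹² = 1.953 × 10²⁵ m/s²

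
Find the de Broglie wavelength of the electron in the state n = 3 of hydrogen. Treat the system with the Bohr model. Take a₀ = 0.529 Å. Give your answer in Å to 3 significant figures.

The Bohr quantisation condition is nλ = 2πr_n.
r_n = n²a₀/Z = 4.76 Å
λ = 2πr_n/n = 2π·4.76/3 = 9.97 Å

9.97 Å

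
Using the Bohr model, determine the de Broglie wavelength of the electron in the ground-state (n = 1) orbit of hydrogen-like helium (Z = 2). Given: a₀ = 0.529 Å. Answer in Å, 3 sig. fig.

1.66 Å

The Bohr quantisation condition is nλ = 2πr_n.
r_n = n²a₀/Z = 0.265 Å
λ = 2πr_n/n = 2π·0.265/1 = 1.66 Å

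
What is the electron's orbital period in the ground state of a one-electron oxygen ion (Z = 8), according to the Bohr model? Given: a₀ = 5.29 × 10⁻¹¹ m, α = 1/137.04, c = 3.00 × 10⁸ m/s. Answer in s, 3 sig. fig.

2.37 × 10⁻¹⁸ s

r = n²a₀/Z = 1²·5.29 × 10⁻¹¹/8 = 6.61 × 10⁻¹² m
v = Zαc/n = 8·0.00730·3.00 × 10⁸/1 = 1.75 × 10⁷ m/s
T = 2πr/v = 2.37 × 10⁻¹⁸ s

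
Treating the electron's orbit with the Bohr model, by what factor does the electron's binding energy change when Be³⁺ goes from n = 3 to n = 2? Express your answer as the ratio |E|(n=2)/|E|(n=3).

|E| ∝ Z^2 · n^-2; with Z fixed, |E| ∝ n^-2.
|E|(n=2)/|E|(n=3) = (2/3)^-2 = 9/4

9/4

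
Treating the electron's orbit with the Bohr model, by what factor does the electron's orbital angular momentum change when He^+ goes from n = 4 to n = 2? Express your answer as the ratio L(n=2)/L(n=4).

L = nℏ depends only on n, so L ∝ n.
L(n=2)/L(n=4) = (2/4)^1 = 1/2

1/2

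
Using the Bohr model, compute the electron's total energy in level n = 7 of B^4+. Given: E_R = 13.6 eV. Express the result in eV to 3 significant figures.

-6.94 eV

E_n = −E_R·Z²/n² = −13.6 × 5²/7² = -6.94 eV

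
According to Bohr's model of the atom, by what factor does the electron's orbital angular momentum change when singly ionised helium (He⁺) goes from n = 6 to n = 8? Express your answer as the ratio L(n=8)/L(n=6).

L = nℏ depends only on n, so L ∝ n.
L(n=8)/L(n=6) = (8/6)^1 = 4/3

4/3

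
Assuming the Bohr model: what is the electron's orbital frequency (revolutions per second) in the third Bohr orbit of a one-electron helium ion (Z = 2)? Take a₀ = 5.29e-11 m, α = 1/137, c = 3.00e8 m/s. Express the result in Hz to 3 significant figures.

9.76e14 Hz

r = n²a₀/Z = 2.38e-10 m, v = Zαc/n = 1.46e6 m/s
f = v/(2πr) = 9.76e14 Hz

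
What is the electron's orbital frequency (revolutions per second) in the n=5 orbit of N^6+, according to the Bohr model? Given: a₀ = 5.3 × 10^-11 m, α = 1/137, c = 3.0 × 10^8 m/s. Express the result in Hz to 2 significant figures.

r = n²a₀/Z = 1.9 × 10^-10 m, v = Zαc/n = 3.1 × 10^6 m/s
f = v/(2πr) = 2.6 × 10^15 Hz

2.6 × 10^15 Hz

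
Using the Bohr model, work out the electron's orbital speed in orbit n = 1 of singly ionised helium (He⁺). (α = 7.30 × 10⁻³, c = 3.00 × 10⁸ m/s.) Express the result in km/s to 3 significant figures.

v_n = Zαc/n = 2 × 0.00730 × 3.00 × 10⁸ / 1
    = 4380 km/s

4380 km/s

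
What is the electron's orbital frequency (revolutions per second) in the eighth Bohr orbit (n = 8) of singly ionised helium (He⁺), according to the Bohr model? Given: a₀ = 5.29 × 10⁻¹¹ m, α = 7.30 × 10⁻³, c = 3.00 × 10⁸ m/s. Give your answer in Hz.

5.15 × 10¹³ Hz

r = n²a₀/Z = 1.69 × 10⁻⁹ m, v = Zαc/n = 5.47 × 10⁵ m/s
f = v/(2πr) = 5.15 × 10¹³ Hz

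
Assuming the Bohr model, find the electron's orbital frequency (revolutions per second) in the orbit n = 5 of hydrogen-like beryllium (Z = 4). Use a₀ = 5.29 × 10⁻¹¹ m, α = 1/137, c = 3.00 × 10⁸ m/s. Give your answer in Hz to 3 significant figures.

8.43 × 10¹⁴ Hz

r = n²a₀/Z = 3.31 × 10⁻¹⁰ m, v = Zαc/n = 1.75 × 10⁶ m/s
f = v/(2πr) = 8.43 × 10¹⁴ Hz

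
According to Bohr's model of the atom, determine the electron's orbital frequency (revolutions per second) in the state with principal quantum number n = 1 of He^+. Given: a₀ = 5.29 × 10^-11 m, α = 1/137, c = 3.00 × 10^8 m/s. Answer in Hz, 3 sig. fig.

2.64 × 10^16 Hz

r = n²a₀/Z = 2.65 × 10^-11 m, v = Zαc/n = 4.38 × 10^6 m/s
f = v/(2πr) = 2.64 × 10^16 Hz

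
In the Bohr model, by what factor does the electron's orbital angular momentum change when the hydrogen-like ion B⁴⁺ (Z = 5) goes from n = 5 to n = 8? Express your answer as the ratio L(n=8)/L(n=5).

8/5

L = nℏ depends only on n, so L ∝ n.
L(n=8)/L(n=5) = (8/5)^1 = 8/5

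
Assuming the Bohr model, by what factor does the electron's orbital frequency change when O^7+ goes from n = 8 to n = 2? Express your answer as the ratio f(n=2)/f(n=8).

64

f ∝ Z^2 · n^-3; with Z fixed, f ∝ n^-3.
f(n=2)/f(n=8) = (2/8)^-3 = 64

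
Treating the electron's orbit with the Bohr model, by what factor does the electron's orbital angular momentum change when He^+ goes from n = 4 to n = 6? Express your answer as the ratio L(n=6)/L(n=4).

L = nℏ depends only on n, so L ∝ n.
L(n=6)/L(n=4) = (6/4)^1 = 3/2

3/2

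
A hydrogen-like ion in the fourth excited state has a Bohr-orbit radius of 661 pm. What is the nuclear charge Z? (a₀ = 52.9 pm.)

2

r_n = n²a₀/Z ⇒ Z = n²a₀/r = 5² × 52.9 / 661 ≈ 2.00
Z = 2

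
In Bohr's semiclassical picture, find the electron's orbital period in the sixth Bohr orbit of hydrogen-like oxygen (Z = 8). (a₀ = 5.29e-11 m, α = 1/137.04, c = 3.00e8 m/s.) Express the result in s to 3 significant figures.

r = n²a₀/Z = 6²·5.29e-11/8 = 2.38e-10 m
v = Zαc/n = 8·0.00730·3.00e8/6 = 2.92e6 m/s
T = 2πr/v = 5.12e-16 s

5.12e-16 s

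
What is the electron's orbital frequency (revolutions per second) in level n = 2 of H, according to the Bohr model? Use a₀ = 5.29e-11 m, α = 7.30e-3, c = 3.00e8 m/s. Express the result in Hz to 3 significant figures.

r = n²a₀/Z = 2.12e-10 m, v = Zαc/n = 1.09e6 m/s
f = v/(2πr) = 8.24e14 Hz

8.24e14 Hz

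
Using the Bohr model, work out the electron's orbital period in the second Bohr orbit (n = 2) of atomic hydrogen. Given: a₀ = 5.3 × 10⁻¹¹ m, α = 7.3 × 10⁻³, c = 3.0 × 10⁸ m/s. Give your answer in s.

1.2 × 10⁻¹⁵ s

r = n²a₀/Z = 2²·5.3 × 10⁻¹¹/1 = 2.1 × 10⁻¹⁰ m
v = Zαc/n = 1·0.0073·3.0 × 10⁸/2 = 1.1 × 10⁶ m/s
T = 2πr/v = 1.2 × 10⁻¹⁵ s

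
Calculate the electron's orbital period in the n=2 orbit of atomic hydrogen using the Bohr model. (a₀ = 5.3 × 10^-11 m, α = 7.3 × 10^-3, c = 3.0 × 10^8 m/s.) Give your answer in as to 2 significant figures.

1200 as

r = n²a₀/Z = 2²·5.3 × 10^-11/1 = 2.1 × 10^-10 m
v = Zαc/n = 1·0.0073·3.0 × 10^8/2 = 1.1 × 10^6 m/s
T = 2πr/v = 1.2 × 10^-15 s = 1200 as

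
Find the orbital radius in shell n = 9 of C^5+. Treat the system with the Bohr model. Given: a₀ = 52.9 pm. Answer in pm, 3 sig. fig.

r_n = n²a₀/Z = 9² × 52.9 / 6
    = 81 × 52.9 / 6 = 714 pm

714 pm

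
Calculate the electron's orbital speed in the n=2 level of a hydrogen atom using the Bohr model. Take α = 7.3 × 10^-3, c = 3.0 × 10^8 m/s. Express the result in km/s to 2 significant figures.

v_n = Zαc/n = 1 × 0.0073 × 3.0 × 10^8 / 2
    = 1100 km/s

1100 km/s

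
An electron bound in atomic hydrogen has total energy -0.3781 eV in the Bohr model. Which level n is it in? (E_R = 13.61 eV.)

E_n = −E_R Z²/n² ⇒ n² = E_R Z²/(−E_n) = 13.61 × 1² / 0.3781 ≈ 36.00
n = 6

6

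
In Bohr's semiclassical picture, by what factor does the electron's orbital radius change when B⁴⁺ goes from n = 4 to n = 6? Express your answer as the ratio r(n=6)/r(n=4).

r ∝ Z^-1 · n^2; with Z fixed, r ∝ n^2.
r(n=6)/r(n=4) = (6/4)^2 = 9/4

9/4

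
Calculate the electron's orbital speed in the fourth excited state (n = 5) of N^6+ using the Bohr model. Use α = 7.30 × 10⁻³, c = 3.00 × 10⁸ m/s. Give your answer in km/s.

v_n = Zαc/n = 7 × 0.00730 × 3.00 × 10⁸ / 5
    = 3070 km/s

3070 km/s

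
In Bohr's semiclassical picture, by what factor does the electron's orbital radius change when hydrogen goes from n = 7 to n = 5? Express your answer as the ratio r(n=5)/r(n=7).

25/49

r ∝ Z^-1 · n^2; with Z fixed, r ∝ n^2.
r(n=5)/r(n=7) = (5/7)^2 = 25/49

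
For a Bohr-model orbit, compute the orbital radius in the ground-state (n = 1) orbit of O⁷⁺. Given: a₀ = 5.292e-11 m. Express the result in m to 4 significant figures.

r_n = n²a₀/Z = 1² × 5.292e-11 / 8
    = 1 × 5.292e-11 / 8 = 6.615e-12 m

6.615e-12 m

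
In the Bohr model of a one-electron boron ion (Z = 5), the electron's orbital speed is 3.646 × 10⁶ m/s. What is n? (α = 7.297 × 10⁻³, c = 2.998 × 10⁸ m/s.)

3

v_n = Zαc/n ⇒ n = Zαc/v = 5 × 0.007297 × 2.998 × 10⁸ / 3.646 × 10⁶ ≈ 3.00
n = 3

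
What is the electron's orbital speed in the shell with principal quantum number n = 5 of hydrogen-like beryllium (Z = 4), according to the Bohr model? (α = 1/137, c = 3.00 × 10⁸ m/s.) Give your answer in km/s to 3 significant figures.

1750 km/s

v_n = Zαc/n = 4 × 0.00730 × 3.00 × 10⁸ / 5
    = 1750 km/s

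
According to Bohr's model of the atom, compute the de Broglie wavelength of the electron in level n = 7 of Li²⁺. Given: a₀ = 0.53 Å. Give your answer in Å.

The Bohr quantisation condition is nλ = 2πr_n.
r_n = n²a₀/Z = 8.7 Å
λ = 2πr_n/n = 2π·8.7/7 = 7.8 Å

7.8 Å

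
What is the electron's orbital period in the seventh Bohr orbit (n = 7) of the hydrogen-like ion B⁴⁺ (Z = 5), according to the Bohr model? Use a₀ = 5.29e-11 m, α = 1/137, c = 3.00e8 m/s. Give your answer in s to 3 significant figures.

2.08e-15 s

r = n²a₀/Z = 7²·5.29e-11/5 = 5.18e-10 m
v = Zαc/n = 5·0.00730·3.00e8/7 = 1.56e6 m/s
T = 2πr/v = 2.08e-15 s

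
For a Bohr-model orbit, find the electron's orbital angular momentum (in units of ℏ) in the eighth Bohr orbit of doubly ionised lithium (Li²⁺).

8

L_n = nℏ, so L/ℏ = n = 8.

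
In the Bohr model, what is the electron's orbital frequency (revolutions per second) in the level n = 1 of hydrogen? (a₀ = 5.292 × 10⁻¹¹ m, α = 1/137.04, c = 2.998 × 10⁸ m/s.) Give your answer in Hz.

r = n²a₀/Z = 5.292 × 10⁻¹¹ m, v = Zαc/n = 2.188 × 10⁶ m/s
f = v/(2πr) = 6.579 × 10¹⁵ Hz

6.579 × 10¹⁵ Hz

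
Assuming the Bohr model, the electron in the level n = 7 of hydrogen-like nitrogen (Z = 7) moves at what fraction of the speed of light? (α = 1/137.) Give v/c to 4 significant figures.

0.007299

v_n = Zαc/n, so v/c = Zα/n = 7 × 0.007299 / 7 = 0.007299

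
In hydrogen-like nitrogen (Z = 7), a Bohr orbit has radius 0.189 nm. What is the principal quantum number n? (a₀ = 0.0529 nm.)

r_n = n²a₀/Z ⇒ n² = rZ/a₀ = 0.189 × 7 / 0.0529 ≈ 25.01
n = 5

5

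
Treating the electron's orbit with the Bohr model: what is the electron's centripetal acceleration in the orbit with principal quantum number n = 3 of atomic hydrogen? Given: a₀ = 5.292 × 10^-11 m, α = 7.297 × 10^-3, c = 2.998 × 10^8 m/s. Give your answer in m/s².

1.116 × 10^21 m/s²

r = n²a₀/Z = 4.763 × 10^-10 m, v = Zαc/n = 7.292 × 10^5 m/s
a = v²/r = (7.292 × 10^5)² / 4.763 × 10^-10 = 1.116 × 10^21 m/s²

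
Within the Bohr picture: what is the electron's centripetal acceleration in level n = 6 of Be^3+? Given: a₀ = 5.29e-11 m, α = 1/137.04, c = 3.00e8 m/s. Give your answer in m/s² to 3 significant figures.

r = n²a₀/Z = 4.76e-10 m, v = Zαc/n = 1.46e6 m/s
a = v²/r = (1.46e6)² / 4.76e-10 = 4.47e21 m/s²

4.47e21 m/s²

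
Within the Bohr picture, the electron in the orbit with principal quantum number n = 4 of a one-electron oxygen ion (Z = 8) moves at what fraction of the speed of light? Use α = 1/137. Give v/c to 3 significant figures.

v_n = Zαc/n, so v/c = Zα/n = 8 × 0.00730 / 4 = 0.0146

0.0146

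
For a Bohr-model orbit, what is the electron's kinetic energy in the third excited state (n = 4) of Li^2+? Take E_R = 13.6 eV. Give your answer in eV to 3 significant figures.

For a Coulomb orbit the virial theorem gives K = −E_n.
E_n = −E_R·Z²/n², so K = E_R·Z²/n² = 13.6 × 3²/4² = 7.65 eV

7.65 eV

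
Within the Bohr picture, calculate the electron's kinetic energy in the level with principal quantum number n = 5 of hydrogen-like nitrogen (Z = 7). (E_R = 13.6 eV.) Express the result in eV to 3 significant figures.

26.7 eV

For a Coulomb orbit the virial theorem gives K = −E_n.
E_n = −E_R·Z²/n², so K = E_R·Z²/n² = 13.6 × 7²/5² = 26.7 eV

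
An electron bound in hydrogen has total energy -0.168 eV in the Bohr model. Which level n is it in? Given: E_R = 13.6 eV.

E_n = −E_R Z²/n² ⇒ n² = E_R Z²/(−E_n) = 13.6 × 1² / 0.168 ≈ 80.95
n = 9

9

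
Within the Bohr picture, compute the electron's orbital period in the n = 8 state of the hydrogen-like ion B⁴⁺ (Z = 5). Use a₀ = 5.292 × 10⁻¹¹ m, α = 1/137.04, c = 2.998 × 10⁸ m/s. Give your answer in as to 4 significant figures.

3113 as

r = n²a₀/Z = 8²·5.292 × 10⁻¹¹/5 = 6.774 × 10⁻¹⁰ m
v = Zαc/n = 5·0.007297·2.998 × 10⁸/8 = 1.367 × 10⁶ m/s
T = 2πr/v = 3.113 × 10⁻¹⁵ s = 3113 as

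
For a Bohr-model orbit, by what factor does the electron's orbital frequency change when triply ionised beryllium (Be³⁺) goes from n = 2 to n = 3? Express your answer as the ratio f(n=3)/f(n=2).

8/27

f ∝ Z^2 · n^-3; with Z fixed, f ∝ n^-3.
f(n=3)/f(n=2) = (3/2)^-3 = 8/27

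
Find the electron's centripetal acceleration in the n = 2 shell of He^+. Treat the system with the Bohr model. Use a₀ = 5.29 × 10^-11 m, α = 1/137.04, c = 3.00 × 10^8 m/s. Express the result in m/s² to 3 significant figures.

4.53 × 10^22 m/s²

r = n²a₀/Z = 1.06 × 10^-10 m, v = Zαc/n = 2.19 × 10^6 m/s
a = v²/r = (2.19 × 10^6)² / 1.06 × 10^-10 = 4.53 × 10^22 m/s²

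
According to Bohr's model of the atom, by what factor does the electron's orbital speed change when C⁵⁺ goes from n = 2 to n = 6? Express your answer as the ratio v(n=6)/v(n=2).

v ∝ Z^1 · n^-1; with Z fixed, v ∝ n^-1.
v(n=6)/v(n=2) = (6/2)^-1 = 1/3

1/3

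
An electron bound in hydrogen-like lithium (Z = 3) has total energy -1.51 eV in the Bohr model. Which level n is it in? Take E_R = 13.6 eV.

9

E_n = −E_R Z²/n² ⇒ n² = E_R Z²/(−E_n) = 13.6 × 3² / 1.51 ≈ 81.06
n = 9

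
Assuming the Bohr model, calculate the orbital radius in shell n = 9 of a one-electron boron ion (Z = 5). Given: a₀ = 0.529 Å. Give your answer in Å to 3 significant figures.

r_n = n²a₀/Z = 9² × 0.529 / 5
    = 81 × 0.529 / 5 = 8.57 Å

8.57 Å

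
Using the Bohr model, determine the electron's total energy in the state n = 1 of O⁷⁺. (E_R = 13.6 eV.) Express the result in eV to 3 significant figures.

E_n = −E_R·Z²/n² = −13.6 × 8²/1² = -870 eV

-870 eV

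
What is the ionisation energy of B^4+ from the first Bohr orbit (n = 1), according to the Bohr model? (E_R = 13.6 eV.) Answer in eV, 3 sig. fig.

340 eV

E_n = −E_R·Z²/n² = −13.6 × 5²/1² eV = -340 eV
Ionisation energy = −E_n = 340 eV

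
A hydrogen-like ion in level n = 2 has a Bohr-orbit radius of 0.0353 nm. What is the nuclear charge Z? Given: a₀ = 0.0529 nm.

6

r_n = n²a₀/Z ⇒ Z = n²a₀/r = 2² × 0.0529 / 0.0353 ≈ 5.99
Z = 6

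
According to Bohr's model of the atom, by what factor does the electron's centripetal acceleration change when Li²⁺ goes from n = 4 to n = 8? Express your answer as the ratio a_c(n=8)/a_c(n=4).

1/16

a_c ∝ Z^3 · n^-4; with Z fixed, a_c ∝ n^-4.
a_c(n=8)/a_c(n=4) = (8/4)^-4 = 1/16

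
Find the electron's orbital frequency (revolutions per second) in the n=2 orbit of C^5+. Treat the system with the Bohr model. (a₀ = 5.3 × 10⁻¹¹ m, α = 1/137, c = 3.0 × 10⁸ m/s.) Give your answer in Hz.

3.0 × 10¹⁶ Hz

r = n²a₀/Z = 3.5 × 10⁻¹¹ m, v = Zαc/n = 6.6 × 10⁶ m/s
f = v/(2πr) = 3.0 × 10¹⁶ Hz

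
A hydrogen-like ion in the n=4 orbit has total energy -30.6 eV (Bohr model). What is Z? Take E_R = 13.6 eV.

E_n = −E_R Z²/n² ⇒ Z² = −E_n n²/E_R = 30.6 × 4² / 13.6 ≈ 36.00
Z = 6

6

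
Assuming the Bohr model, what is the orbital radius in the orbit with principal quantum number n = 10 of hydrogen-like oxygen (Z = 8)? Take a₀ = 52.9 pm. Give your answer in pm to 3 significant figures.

661 pm

r_n = n²a₀/Z = 10² × 52.9 / 8
    = 100 × 52.9 / 8 = 661 pm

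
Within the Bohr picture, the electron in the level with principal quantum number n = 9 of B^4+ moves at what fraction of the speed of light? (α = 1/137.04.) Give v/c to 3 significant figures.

0.00405

v_n = Zαc/n, so v/c = Zα/n = 5 × 0.00730 / 9 = 0.00405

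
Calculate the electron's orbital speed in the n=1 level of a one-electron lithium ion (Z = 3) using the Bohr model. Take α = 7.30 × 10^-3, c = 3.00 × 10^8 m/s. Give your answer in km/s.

6570 km/s

v_n = Zαc/n = 3 × 0.00730 × 3.00 × 10^8 / 1
    = 6570 km/s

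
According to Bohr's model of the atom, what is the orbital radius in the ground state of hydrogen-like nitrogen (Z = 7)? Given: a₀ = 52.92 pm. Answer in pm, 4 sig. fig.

r_n = n²a₀/Z = 1² × 52.92 / 7
    = 1 × 52.92 / 7 = 7.560 pm

7.560 pm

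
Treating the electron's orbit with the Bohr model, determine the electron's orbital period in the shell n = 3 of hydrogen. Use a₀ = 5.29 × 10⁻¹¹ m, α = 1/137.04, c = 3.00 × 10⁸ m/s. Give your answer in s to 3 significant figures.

r = n²a₀/Z = 3²·5.29 × 10⁻¹¹/1 = 4.76 × 10⁻¹⁰ m
v = Zαc/n = 1·0.00730·3.00 × 10⁸/3 = 7.30 × 10⁵ m/s
T = 2πr/v = 4.10 × 10⁻¹⁵ s

4.10 × 10⁻¹⁵ s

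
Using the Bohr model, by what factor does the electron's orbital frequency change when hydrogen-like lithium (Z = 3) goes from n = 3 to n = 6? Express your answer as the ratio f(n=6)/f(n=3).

f ∝ Z^2 · n^-3; with Z fixed, f ∝ n^-3.
f(n=6)/f(n=3) = (6/3)^-3 = 1/8

1/8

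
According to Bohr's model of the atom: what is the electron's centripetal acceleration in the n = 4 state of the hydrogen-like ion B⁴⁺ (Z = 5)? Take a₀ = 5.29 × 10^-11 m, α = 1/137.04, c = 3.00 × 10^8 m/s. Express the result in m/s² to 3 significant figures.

r = n²a₀/Z = 1.69 × 10^-10 m, v = Zαc/n = 2.74 × 10^6 m/s
a = v²/r = (2.74 × 10^6)² / 1.69 × 10^-10 = 4.42 × 10^22 m/s²

4.42 × 10^22 m/s²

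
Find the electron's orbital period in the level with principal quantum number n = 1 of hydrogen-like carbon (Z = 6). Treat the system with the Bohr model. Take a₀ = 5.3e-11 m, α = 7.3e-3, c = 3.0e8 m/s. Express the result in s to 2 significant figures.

4.2e-18 s

r = n²a₀/Z = 1²·5.3e-11/6 = 8.8e-12 m
v = Zαc/n = 6·0.0073·3.0e8/1 = 1.3e7 m/s
T = 2πr/v = 4.2e-18 s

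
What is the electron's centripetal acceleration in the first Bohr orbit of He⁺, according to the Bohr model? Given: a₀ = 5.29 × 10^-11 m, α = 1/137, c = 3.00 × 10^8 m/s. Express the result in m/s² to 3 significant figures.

r = n²a₀/Z = 2.65 × 10^-11 m, v = Zαc/n = 4.38 × 10^6 m/s
a = v²/r = (4.38 × 10^6)² / 2.65 × 10^-11 = 7.25 × 10^23 m/s²

7.25 × 10^23 m/s²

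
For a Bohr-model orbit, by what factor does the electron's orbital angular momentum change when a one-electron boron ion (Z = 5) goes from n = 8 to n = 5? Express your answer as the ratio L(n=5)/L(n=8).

5/8

L = nℏ depends only on n, so L ∝ n.
L(n=5)/L(n=8) = (5/8)^1 = 5/8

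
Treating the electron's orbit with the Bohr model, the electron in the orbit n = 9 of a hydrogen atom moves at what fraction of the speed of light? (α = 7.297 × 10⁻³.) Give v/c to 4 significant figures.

0.0008108

v_n = Zαc/n, so v/c = Zα/n = 1 × 0.007297 / 9 = 0.0008108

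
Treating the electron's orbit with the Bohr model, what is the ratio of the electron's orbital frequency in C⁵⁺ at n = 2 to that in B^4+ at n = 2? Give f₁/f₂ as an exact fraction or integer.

f ∝ Z^2 · n^-3
f₁/f₂ = (6/5)^2 · (2/2)^-3 = 36/25

36/25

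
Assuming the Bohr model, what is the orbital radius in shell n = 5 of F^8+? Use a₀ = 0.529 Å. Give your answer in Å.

1.47 Å

r_n = n²a₀/Z = 5² × 0.529 / 9
    = 25 × 0.529 / 9 = 1.47 Å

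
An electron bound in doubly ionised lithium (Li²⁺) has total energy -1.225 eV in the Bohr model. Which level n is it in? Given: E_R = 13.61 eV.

E_n = −E_R Z²/n² ⇒ n² = E_R Z²/(−E_n) = 13.61 × 3² / 1.225 ≈ 99.99
n = 10

10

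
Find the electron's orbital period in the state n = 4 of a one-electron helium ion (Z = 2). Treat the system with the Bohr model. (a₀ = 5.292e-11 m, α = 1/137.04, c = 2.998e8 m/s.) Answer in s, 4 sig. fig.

2.432e-15 s

r = n²a₀/Z = 4²·5.292e-11/2 = 4.234e-10 m
v = Zαc/n = 2·0.007297·2.998e8/4 = 1.094e6 m/s
T = 2πr/v = 2.432e-15 s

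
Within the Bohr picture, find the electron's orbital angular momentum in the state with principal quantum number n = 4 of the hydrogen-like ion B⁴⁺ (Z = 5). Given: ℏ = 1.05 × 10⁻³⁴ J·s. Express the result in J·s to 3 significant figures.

4.20 × 10⁻³⁴ J·s

L_n = nℏ = 4 × 1.05 × 10⁻³⁴ = 4.20 × 10⁻³⁴ J·s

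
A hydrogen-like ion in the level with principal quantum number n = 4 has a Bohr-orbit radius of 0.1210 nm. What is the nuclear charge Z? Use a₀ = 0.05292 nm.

r_n = n²a₀/Z ⇒ Z = n²a₀/r = 4² × 0.05292 / 0.1210 ≈ 7.00
Z = 7

7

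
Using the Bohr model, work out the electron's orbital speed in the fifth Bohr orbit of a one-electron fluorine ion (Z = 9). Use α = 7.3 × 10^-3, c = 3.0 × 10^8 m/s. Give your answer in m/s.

v_n = Zαc/n = 9 × 0.0073 × 3.0 × 10^8 / 5
    = 3.9 × 10^6 m/s

3.9 × 10^6 m/s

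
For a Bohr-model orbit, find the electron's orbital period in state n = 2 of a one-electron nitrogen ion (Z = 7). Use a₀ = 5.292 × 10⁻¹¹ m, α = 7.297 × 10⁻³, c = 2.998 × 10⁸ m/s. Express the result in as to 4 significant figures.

24.82 as

r = n²a₀/Z = 2²·5.292 × 10⁻¹¹/7 = 3.024 × 10⁻¹¹ m
v = Zαc/n = 7·0.007297·2.998 × 10⁸/2 = 7.657 × 10⁶ m/s
T = 2πr/v = 2.482 × 10⁻¹⁷ s = 24.82 as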